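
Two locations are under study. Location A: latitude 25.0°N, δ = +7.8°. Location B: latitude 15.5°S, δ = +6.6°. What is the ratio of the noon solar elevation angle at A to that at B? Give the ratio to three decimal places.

A: 90° − |25.0 − (7.8)| = 72.80°.
B: 90° − |-15.5 − (6.6)| = 67.90°.
Ratio A/B = 72.8000 / 67.9000 = 1.0722.

1.072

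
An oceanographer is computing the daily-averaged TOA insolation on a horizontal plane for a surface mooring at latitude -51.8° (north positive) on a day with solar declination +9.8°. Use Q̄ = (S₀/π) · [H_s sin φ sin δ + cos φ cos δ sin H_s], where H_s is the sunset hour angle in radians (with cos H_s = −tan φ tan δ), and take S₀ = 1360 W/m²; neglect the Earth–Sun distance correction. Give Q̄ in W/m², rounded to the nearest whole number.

179 W/m²

The sunset hour angle satisfies cos H_s = −tan φ tan δ = 0.2195, giving H_s = 77.32°. In radians, H_s = 1.3495.
H_s sin φ sin δ = 1.3495 × -0.7859 × 0.1702 = -0.1805.
cos φ cos δ sin H_s = 0.6184 × 0.9854 × 0.9756 = 0.5945.
Q̄ = (1360/π) × (-0.1805 + 0.5945) = 432.90 × 0.4140 = 179.22 W/m².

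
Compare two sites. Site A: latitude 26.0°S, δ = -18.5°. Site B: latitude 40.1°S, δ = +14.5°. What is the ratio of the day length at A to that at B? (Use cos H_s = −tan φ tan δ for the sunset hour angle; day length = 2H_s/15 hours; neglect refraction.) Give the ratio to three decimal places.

1.284

A: H_s = arccos(−tan -26.0° · tan -18.5°) = 99.39°, so 2H_s/15 = 13.2520 h.
B: H_s = arccos(−tan -40.1° · tan 14.5°) = 77.42°, so 2H_s/15 = 10.3227 h.
Ratio A/B = 13.2520 / 10.3227 = 1.2838.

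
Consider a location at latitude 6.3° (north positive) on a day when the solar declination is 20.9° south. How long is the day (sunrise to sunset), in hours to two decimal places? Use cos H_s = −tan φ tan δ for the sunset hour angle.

The sunset hour angle satisfies cos H_s = −tan φ tan δ = 0.0422, giving H_s = 87.58°.
Day length = 2 H_s / 15° h⁻¹ = 175.16° / 15 = 11.677 h.

11.68 hours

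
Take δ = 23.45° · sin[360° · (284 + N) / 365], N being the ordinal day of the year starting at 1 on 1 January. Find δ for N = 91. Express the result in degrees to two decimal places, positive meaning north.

+4.02°

360 × (284 + 91) / 365 = 369.863°; sin(369.863°) = 0.1713.
δ = 23.45 × 0.1713 = 4.017° ≈ +4.02°.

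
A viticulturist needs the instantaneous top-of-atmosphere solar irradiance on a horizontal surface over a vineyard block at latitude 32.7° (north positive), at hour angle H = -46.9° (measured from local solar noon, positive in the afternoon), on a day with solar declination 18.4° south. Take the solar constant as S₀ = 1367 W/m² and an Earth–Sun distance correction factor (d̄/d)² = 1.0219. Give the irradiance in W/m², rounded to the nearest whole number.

cos θ_z = sin φ sin δ + cos φ cos δ cos H = (0.5402)(-0.3156) + (0.8415)(0.9489)(0.6833) = 0.3751.
Top-of-atmosphere irradiance = S₀ (d̄/d)² cos θ_z = 1367 × 1.0219 × 0.3751 = 523.99 W/m².

524 W/m²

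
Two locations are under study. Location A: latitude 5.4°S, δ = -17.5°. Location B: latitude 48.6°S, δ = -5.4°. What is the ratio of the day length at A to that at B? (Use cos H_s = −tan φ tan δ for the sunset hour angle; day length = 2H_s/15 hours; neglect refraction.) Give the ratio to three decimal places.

A: H_s = arccos(−tan -5.4° · tan -17.5°) = 91.71°, so 2H_s/15 = 12.2280 h.
B: H_s = arccos(−tan -48.6° · tan -5.4°) = 96.16°, so 2H_s/15 = 12.8213 h.
Ratio A/B = 12.2280 / 12.8213 = 0.9537.

0.954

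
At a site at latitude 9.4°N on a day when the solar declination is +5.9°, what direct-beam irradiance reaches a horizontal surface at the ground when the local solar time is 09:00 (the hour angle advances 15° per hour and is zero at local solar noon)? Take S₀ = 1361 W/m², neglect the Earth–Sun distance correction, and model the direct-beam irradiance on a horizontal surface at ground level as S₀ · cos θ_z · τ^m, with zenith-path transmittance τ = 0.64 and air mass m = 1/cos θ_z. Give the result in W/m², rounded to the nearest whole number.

Hour angle H = 15° × (9 − 12) = -45.00°.
cos θ_z = sin φ sin δ + cos φ cos δ cos H = (0.1633)(0.1028) + (0.9866)(0.9947)(0.7071) = 0.7107.
Air mass m = 1/cos θ_z = 1/0.7107 = 1.407; τ^m = 0.64^1.407 = 0.5337.
Surface direct beam = 1361 × 0.7107 × 0.5337 = 516.23 W/m².

516 W/m²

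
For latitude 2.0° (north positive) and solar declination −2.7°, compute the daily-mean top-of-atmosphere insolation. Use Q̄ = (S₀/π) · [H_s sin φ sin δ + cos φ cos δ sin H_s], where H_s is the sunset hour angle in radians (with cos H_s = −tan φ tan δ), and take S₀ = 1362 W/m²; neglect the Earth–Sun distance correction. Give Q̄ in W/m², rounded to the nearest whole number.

−tan φ tan δ = −(0.0349)(-0.0472) = 0.0016; H_s = arccos(0.0016) = 89.91°. In radians, H_s = 1.5692.
H_s sin φ sin δ = 1.5692 × 0.0349 × -0.0471 = -0.0026.
cos φ cos δ sin H_s = 0.9994 × 0.9989 × 1.0000 = 0.9983.
Q̄ = (1362/π) × (-0.0026 + 0.9983) = 433.54 × 0.9957 = 431.68 W/m².

432 W/m²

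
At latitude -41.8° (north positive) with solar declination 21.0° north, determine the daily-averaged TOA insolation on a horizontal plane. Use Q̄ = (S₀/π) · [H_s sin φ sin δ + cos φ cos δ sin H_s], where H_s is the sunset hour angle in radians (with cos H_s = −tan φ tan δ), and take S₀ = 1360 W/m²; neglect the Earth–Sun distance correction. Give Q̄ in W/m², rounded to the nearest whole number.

157 W/m²

The sunset hour angle satisfies cos H_s = −tan φ tan δ = 0.3432, giving H_s = 69.93°. In radians, H_s = 1.2205.
H_s sin φ sin δ = 1.2205 × -0.6665 × 0.3584 = -0.2915.
cos φ cos δ sin H_s = 0.7455 × 0.9336 × 0.9393 = 0.6538.
Q̄ = (1360/π) × (-0.2915 + 0.6538) = 432.90 × 0.3623 = 156.84 W/m².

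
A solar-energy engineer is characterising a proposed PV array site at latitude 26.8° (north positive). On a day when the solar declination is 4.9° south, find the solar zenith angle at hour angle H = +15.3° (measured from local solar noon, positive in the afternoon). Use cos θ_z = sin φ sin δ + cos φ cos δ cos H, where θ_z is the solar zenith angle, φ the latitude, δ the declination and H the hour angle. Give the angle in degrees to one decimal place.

With φ = 26.8°, δ = -4.9°, H = 15.30°: sin φ sin δ = -0.0385, cos φ cos δ cos H = 0.8578, so cos θ_z = 0.8193.
θ_z = arccos(0.8193) = 34.99°.

35.0°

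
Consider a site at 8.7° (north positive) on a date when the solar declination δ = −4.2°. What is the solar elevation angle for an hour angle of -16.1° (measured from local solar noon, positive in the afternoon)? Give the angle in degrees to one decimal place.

69.4°

With φ = 8.7°, δ = -4.2°, H = -16.10°: sin φ sin δ = -0.0111, cos φ cos δ cos H = 0.9472, so cos θ_z = 0.9361.
θ_z = arccos(0.9361) = 20.59°, so the elevation is 90° − 20.59° = 69.41°.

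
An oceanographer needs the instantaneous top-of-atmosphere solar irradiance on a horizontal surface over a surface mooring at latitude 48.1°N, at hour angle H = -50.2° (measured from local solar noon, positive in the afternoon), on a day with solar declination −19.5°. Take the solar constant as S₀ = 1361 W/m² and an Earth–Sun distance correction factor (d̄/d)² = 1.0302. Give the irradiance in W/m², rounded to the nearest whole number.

cos θ_z = sin(48.1°) sin(-19.5°) + cos(48.1°) cos(-19.5°) cos(-50.20°) = -0.2485 + 0.4030 = 0.1545.
Top-of-atmosphere irradiance = S₀ (d̄/d)² cos θ_z = 1361 × 1.0302 × 0.1545 = 216.62 W/m².

217 W/m²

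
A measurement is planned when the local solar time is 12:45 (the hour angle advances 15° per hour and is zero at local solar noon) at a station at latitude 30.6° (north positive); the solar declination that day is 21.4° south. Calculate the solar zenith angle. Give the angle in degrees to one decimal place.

53.1°

Hour angle H = 15° × (12.75 − 12) = 11.25°.
cos θ_z = sin φ sin δ + cos φ cos δ cos H = (0.5090)(-0.3649) + (0.8607)(0.9311)(0.9808) = 0.6003.
θ_z = arccos(0.6003) = 53.11°.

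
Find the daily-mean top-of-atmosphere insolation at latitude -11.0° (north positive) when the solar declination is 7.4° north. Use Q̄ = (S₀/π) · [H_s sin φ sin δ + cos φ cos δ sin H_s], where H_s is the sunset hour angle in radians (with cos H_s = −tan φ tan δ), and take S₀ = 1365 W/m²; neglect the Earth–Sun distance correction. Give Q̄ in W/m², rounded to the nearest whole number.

−tan φ tan δ = −(-0.1944)(0.1299) = 0.0253; H_s = arccos(0.0253) = 88.55°. In radians, H_s = 1.5455.
H_s sin φ sin δ = 1.5455 × -0.1908 × 0.1288 = -0.0380.
cos φ cos δ sin H_s = 0.9816 × 0.9917 × 0.9997 = 0.9732.
Q̄ = (1365/π) × (-0.0380 + 0.9732) = 434.49 × 0.9352 = 406.34 W/m².

406 W/m²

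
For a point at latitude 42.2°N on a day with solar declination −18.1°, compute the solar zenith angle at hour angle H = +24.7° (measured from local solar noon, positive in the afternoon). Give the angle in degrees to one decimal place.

64.5°

cos θ_z = sin(42.2°) sin(-18.1°) + cos(42.2°) cos(-18.1°) cos(24.70°) = -0.2087 + 0.6397 = 0.4310.
θ_z = arccos(0.4310) = 64.47°.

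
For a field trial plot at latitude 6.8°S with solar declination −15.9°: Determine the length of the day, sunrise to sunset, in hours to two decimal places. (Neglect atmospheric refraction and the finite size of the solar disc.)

cos H_s = −tan(-6.8°) · tan(-15.9°) = -0.0340, so H_s = arccos(-0.0340) = 91.95°.
Day length = 2 H_s / 15° h⁻¹ = 183.90° / 15 = 12.260 h.

12.26 hours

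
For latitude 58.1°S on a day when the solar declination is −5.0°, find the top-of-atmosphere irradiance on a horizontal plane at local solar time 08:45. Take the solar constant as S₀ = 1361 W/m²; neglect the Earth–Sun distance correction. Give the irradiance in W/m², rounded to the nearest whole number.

Hour angle H = 15° × (8.75 − 12) = -48.75°.
cos θ_z = sin(-58.1°) sin(-5.0°) + cos(-58.1°) cos(-5.0°) cos(-48.75°) = 0.0740 + 0.3471 = 0.4211.
Top-of-atmosphere irradiance = S₀ cos θ_z = 1361 × 0.4211 = 573.12 W/m².

573 W/m²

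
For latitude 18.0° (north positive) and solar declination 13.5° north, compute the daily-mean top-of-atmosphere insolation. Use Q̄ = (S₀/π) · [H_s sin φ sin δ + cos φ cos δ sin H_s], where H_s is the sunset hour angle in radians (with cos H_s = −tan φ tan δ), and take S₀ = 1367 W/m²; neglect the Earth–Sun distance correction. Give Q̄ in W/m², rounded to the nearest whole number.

cos H_s = −tan(18.0°) · tan(13.5°) = -0.0780, so H_s = arccos(-0.0780) = 94.47°. In radians, H_s = 1.6488.
H_s sin φ sin δ = 1.6488 × 0.3090 × 0.2334 = 0.1189.
cos φ cos δ sin H_s = 0.9511 × 0.9724 × 0.9970 = 0.9221.
Q̄ = (1367/π) × (0.1189 + 0.9221) = 435.13 × 1.0410 = 452.97 W/m².

453 W/m²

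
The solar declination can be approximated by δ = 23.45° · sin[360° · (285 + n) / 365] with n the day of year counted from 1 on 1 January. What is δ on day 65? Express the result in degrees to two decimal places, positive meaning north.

-5.99°

360 × (285 + 65) / 365 = 345.205°; sin(345.205°) = -0.2554.
δ = 23.45 × -0.2554 = -5.989° ≈ -5.99°.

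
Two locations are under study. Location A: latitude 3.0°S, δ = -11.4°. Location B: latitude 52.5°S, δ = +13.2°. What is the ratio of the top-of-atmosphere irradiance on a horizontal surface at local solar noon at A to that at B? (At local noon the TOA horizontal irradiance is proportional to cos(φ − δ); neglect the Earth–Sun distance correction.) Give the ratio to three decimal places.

2.404

A: cos θ_z = cos(-3.0° − (-11.4°)) = 0.9893.
B: cos θ_z = cos(-52.5° − (13.2°)) = 0.4115.
Ratio A/B = 0.9893 / 0.4115 = 2.4041.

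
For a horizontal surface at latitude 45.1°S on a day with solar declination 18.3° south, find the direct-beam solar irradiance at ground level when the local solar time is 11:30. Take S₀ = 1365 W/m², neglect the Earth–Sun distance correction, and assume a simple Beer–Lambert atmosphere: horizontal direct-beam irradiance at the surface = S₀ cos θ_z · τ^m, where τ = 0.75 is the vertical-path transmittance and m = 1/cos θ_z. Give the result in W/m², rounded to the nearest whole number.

Hour angle H = 15° × (11.5 − 12) = -7.50°.
cos θ_z = sin φ sin δ + cos φ cos δ cos H = (-0.7083)(-0.3140) + (0.7059)(0.9494)(0.9914) = 0.8868.
Air mass m = 1/cos θ_z = 1/0.8868 = 1.128; τ^m = 0.75^1.128 = 0.7229.
Surface direct beam = 1365 × 0.8868 × 0.7229 = 875.06 W/m².

875 W/m²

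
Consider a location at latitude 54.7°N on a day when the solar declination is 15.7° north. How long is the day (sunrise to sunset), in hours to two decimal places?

15.12 hours

The sunset hour angle satisfies cos H_s = −tan φ tan δ = -0.3970, giving H_s = 113.39°.
Day length = 2 H_s / 15° h⁻¹ = 226.78° / 15 = 15.119 h.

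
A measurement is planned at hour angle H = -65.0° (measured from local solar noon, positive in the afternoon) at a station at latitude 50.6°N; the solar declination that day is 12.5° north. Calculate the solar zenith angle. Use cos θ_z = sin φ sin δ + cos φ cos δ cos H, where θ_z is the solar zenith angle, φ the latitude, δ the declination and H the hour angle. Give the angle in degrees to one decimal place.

cos θ_z = sin φ sin δ + cos φ cos δ cos H = (0.7727)(0.2164) + (0.6347)(0.9763)(0.4226) = 0.4291.
θ_z = arccos(0.4291) = 64.59°.

64.6°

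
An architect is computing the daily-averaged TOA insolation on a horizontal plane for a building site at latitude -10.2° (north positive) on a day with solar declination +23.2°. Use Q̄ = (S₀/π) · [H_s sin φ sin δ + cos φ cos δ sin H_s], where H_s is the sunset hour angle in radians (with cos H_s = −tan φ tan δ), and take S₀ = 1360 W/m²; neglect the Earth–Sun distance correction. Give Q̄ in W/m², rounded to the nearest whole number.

345 W/m²

−tan φ tan δ = −(-0.1799)(0.4286) = 0.0771; H_s = arccos(0.0771) = 85.58°. In radians, H_s = 1.4937.
H_s sin φ sin δ = 1.4937 × -0.1771 × 0.3939 = -0.1042.
cos φ cos δ sin H_s = 0.9842 × 0.9191 × 0.9970 = 0.9019.
Q̄ = (1360/π) × (-0.1042 + 0.9019) = 432.90 × 0.7977 = 345.32 W/m².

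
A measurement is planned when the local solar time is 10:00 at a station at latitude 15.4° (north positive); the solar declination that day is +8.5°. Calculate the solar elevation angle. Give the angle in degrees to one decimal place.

59.9°

Hour angle H = 15° × (10 − 12) = -30.00°.
cos θ_z = sin(15.4°) sin(8.5°) + cos(15.4°) cos(8.5°) cos(-30.00°) = 0.0393 + 0.8258 = 0.8651.
θ_z = arccos(0.8651) = 30.11°, so the elevation is 90° − 30.11° = 59.89°.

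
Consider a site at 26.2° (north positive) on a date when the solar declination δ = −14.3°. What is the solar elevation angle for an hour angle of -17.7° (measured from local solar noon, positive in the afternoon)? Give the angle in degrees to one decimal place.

46.0°

cos θ_z = sin(26.2°) sin(-14.3°) + cos(26.2°) cos(-14.3°) cos(-17.70°) = -0.1091 + 0.8283 = 0.7192.
θ_z = arccos(0.7192) = 44.01°, so the elevation is 90° − 44.01° = 45.99°.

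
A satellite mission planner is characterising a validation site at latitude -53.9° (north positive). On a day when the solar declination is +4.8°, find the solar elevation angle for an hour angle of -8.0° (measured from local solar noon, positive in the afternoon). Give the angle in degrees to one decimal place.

cos θ_z = sin(-53.9°) sin(4.8°) + cos(-53.9°) cos(4.8°) cos(-8.00°) = -0.0676 + 0.5814 = 0.5138.
θ_z = arccos(0.5138) = 59.08°, so the elevation is 90° − 59.08° = 30.92°.

30.9°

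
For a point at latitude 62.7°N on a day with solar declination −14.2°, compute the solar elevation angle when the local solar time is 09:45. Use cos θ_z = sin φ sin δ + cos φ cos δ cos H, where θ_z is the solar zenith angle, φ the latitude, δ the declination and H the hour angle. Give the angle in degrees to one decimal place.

8.7°

Hour angle H = 15° × (9.75 − 12) = -33.75°.
With φ = 62.7°, δ = -14.2°, H = -33.75°: sin φ sin δ = -0.2180, cos φ cos δ cos H = 0.3697, so cos θ_z = 0.1517.
θ_z = arccos(0.1517) = 81.27°, so the elevation is 90° − 81.27° = 8.73°.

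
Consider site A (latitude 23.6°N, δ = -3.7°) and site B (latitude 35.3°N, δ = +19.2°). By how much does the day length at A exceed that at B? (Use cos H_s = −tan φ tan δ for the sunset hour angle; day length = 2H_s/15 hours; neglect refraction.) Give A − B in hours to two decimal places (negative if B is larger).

-2.12 h

A: H_s = arccos(−tan 23.6° · tan -3.7°) = 88.38°, so 2H_s/15 = 11.7840 h.
B: H_s = arccos(−tan 35.3° · tan 19.2°) = 104.27°, so 2H_s/15 = 13.9027 h.
A − B = 11.7840 − 13.9027 = -2.1187 h.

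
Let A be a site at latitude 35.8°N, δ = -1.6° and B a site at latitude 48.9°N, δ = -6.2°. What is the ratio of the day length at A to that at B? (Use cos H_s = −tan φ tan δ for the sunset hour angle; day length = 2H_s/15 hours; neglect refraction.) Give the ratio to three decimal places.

1.072

A: H_s = arccos(−tan 35.8° · tan -1.6°) = 88.85°, so 2H_s/15 = 11.8467 h.
B: H_s = arccos(−tan 48.9° · tan -6.2°) = 82.85°, so 2H_s/15 = 11.0467 h.
Ratio A/B = 11.8467 / 11.0467 = 1.0724.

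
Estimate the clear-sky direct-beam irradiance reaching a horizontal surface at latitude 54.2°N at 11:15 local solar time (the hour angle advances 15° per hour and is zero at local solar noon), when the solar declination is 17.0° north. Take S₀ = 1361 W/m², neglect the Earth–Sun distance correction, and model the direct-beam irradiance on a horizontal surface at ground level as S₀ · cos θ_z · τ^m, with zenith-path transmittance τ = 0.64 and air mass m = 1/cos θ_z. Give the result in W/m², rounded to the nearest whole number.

606 W/m²

Hour angle H = 15° × (11.25 − 12) = -11.25°.
cos θ_z = sin φ sin δ + cos φ cos δ cos H = (0.8111)(0.2924) + (0.5850)(0.9563)(0.9808) = 0.7859.
Air mass m = 1/cos θ_z = 1/0.7859 = 1.272; τ^m = 0.64^1.272 = 0.5668.
Surface direct beam = 1361 × 0.7859 × 0.5668 = 606.25 W/m².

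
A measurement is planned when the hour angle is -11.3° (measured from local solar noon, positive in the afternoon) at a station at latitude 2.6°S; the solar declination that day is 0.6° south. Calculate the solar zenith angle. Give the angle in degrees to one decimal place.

11.5°

cos θ_z = sin φ sin δ + cos φ cos δ cos H = (-0.0454)(-0.0105) + (0.9990)(0.9999)(0.9806) = 0.9800.
θ_z = arccos(0.9800) = 11.48°.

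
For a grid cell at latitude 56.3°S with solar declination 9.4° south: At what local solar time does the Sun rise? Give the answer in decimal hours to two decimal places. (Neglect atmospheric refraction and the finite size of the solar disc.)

5.04 h

The sunset hour angle satisfies cos H_s = −tan φ tan δ = -0.2482, giving H_s = 104.37°.
Sunrise is at 12 − H_s/15 = 12 − 6.958 = 5.042 h local solar time.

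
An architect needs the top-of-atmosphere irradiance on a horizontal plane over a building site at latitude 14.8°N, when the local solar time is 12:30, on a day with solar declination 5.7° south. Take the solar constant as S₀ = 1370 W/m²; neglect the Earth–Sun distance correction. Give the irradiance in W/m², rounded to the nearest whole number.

1272 W/m²

Hour angle H = 15° × (12.5 − 12) = 7.50°.
cos θ_z = sin(14.8°) sin(-5.7°) + cos(14.8°) cos(-5.7°) cos(7.50°) = -0.0254 + 0.9538 = 0.9284.
Top-of-atmosphere irradiance = S₀ cos θ_z = 1370 × 0.9284 = 1271.91 W/m².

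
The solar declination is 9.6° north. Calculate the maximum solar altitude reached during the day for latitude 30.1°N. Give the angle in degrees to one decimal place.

69.5°

At local solar noon the hour angle is zero, so the elevation is 90° − |φ − δ| = 90° − |30.1° − (9.6°)| = 90° − 20.5° = 69.5°.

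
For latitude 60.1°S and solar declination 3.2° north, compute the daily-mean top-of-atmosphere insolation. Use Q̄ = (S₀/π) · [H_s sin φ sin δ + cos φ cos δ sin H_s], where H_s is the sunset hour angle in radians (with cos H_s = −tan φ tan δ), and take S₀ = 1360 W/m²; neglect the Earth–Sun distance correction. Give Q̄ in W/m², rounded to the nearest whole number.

184 W/m²

cos H_s = −tan(-60.1°) · tan(3.2°) = 0.0972, so H_s = arccos(0.0972) = 84.42°. In radians, H_s = 1.4734.
H_s sin φ sin δ = 1.4734 × -0.8669 × 0.0558 = -0.0713.
cos φ cos δ sin H_s = 0.4985 × 0.9984 × 0.9953 = 0.4954.
Q̄ = (1360/π) × (-0.0713 + 0.4954) = 432.90 × 0.4241 = 183.59 W/m².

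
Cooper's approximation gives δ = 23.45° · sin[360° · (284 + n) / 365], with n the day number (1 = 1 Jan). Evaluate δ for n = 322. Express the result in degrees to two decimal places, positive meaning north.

360 × (284 + 322) / 365 = 597.699°; sin(597.699°) = -0.8453.
δ = 23.45 × -0.8453 = -19.822° ≈ -19.82°.

-19.82°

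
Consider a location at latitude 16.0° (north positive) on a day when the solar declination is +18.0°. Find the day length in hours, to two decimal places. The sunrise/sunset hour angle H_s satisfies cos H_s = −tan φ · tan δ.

12.71 hours

The sunset hour angle satisfies cos H_s = −tan φ tan δ = -0.0932, giving H_s = 95.35°.
Day length = 2 H_s / 15° h⁻¹ = 190.70° / 15 = 12.713 h.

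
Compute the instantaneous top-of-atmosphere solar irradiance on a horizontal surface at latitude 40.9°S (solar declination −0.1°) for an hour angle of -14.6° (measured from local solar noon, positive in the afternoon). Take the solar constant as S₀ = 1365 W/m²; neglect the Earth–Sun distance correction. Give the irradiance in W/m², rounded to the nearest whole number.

1000 W/m²

With φ = -40.9°, δ = -0.1°, H = -14.60°: sin φ sin δ = 0.0011, cos φ cos δ cos H = 0.7314, so cos θ_z = 0.7325.
Top-of-atmosphere irradiance = S₀ cos θ_z = 1365 × 0.7325 = 999.86 W/m².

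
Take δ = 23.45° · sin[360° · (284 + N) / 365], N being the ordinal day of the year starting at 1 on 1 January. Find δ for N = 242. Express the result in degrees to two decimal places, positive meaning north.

360 × (284 + 242) / 365 = 518.795°; sin(518.795°) = 0.3617.
δ = 23.45 × 0.3617 = 8.482° ≈ +8.48°.

+8.48°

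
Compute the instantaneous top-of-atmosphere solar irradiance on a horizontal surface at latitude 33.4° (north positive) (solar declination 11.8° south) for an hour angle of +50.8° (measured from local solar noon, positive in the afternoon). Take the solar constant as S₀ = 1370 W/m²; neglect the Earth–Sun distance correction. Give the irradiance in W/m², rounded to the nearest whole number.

553 W/m²

With φ = 33.4°, δ = -11.8°, H = 50.80°: sin φ sin δ = -0.1126, cos φ cos δ cos H = 0.5165, so cos θ_z = 0.4039.
Top-of-atmosphere irradiance = S₀ cos θ_z = 1370 × 0.4039 = 553.34 W/m².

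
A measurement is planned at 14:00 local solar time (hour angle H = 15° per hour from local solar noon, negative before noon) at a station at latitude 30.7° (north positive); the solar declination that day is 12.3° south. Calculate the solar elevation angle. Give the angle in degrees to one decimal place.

38.2°

Hour angle H = 15° × (14 − 12) = 30.00°.
With φ = 30.7°, δ = -12.3°, H = 30.00°: sin φ sin δ = -0.1088, cos φ cos δ cos H = 0.7276, so cos θ_z = 0.6188.
θ_z = arccos(0.6188) = 51.77°, so the elevation is 90° − 51.77° = 38.23°.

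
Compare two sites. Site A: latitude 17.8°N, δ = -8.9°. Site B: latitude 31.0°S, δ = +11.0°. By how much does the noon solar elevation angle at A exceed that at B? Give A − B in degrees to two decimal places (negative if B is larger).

A: 90° − |17.8 − (-8.9)| = 63.30°.
B: 90° − |-31.0 − (11.0)| = 48.00°.
A − B = 63.30 − 48.00 = 15.30°.

+15.30°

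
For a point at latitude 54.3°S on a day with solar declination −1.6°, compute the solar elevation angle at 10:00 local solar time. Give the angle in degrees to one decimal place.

31.9°

Hour angle H = 15° × (10 − 12) = -30.00°.
With φ = -54.3°, δ = -1.6°, H = -30.00°: sin φ sin δ = 0.0227, cos φ cos δ cos H = 0.5052, so cos θ_z = 0.5279.
θ_z = arccos(0.5279) = 58.14°, so the elevation is 90° − 58.14° = 31.86°.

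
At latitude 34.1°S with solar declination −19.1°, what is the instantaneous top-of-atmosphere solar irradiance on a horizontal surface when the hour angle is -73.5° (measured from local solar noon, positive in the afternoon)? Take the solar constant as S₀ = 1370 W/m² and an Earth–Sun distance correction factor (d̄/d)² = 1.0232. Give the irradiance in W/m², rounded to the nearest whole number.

cos θ_z = sin φ sin δ + cos φ cos δ cos H = (-0.5606)(-0.3272) + (0.8281)(0.9449)(0.2840) = 0.4057.
Top-of-atmosphere irradiance = S₀ (d̄/d)² cos θ_z = 1370 × 1.0232 × 0.4057 = 568.70 W/m².

569 W/m²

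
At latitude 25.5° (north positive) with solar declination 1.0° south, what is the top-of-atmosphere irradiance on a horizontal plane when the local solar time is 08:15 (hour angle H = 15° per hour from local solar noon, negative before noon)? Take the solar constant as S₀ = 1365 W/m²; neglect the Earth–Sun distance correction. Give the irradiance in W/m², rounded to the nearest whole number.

Hour angle H = 15° × (8.25 − 12) = -56.25°.
cos θ_z = sin(25.5°) sin(-1.0°) + cos(25.5°) cos(-1.0°) cos(-56.25°) = -0.0075 + 0.5014 = 0.4939.
Top-of-atmosphere irradiance = S₀ cos θ_z = 1365 × 0.4939 = 674.17 W/m².

674 W/m²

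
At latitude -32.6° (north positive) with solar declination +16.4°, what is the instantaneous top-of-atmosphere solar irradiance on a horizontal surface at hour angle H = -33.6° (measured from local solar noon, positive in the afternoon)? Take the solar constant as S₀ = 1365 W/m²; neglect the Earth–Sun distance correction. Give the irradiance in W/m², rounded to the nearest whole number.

cos θ_z = sin(-32.6°) sin(16.4°) + cos(-32.6°) cos(16.4°) cos(-33.60°) = -0.1521 + 0.6731 = 0.5210.
Top-of-atmosphere irradiance = S₀ cos θ_z = 1365 × 0.5210 = 711.17 W/m².

711 W/m²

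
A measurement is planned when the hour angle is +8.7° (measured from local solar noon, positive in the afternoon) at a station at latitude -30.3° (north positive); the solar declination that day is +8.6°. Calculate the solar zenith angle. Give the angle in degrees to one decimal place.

With φ = -30.3°, δ = 8.6°, H = 8.70°: sin φ sin δ = -0.0754, cos φ cos δ cos H = 0.8439, so cos θ_z = 0.7685.
θ_z = arccos(0.7685) = 39.78°.

39.8°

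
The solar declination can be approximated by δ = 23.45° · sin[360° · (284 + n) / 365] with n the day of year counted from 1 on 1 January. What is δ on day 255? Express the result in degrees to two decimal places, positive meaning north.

360 × (284 + 255) / 365 = 531.616°; sin(531.616°) = 0.1458.
δ = 23.45 × 0.1458 = 3.419° ≈ +3.42°.

+3.42°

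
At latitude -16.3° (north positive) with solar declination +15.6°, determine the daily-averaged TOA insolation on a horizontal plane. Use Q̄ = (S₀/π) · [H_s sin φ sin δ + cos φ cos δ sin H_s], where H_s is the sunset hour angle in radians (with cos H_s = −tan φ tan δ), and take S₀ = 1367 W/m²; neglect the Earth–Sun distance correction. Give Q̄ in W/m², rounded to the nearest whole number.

352 W/m²

The sunset hour angle satisfies cos H_s = −tan φ tan δ = 0.0816, giving H_s = 85.32°. In radians, H_s = 1.4891.
H_s sin φ sin δ = 1.4891 × -0.2807 × 0.2689 = -0.1124.
cos φ cos δ sin H_s = 0.9598 × 0.9632 × 0.9967 = 0.9214.
Q̄ = (1367/π) × (-0.1124 + 0.9214) = 435.13 × 0.8090 = 352.02 W/m².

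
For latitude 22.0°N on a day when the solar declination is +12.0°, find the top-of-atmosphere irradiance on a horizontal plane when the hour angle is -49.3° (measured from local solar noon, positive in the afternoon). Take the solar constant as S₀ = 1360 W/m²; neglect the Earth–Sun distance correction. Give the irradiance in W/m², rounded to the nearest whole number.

910 W/m²

With φ = 22.0°, δ = 12.0°, H = -49.30°: sin φ sin δ = 0.0779, cos φ cos δ cos H = 0.5914, so cos θ_z = 0.6693.
Top-of-atmosphere irradiance = S₀ cos θ_z = 1360 × 0.6693 = 910.25 W/m².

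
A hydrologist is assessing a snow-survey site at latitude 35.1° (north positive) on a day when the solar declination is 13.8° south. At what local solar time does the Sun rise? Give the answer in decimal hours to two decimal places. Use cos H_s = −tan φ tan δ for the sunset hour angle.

The sunset hour angle satisfies cos H_s = −tan φ tan δ = 0.1726, giving H_s = 80.06°.
Sunrise is at 12 − H_s/15 = 12 − 5.337 = 6.663 h local solar time.

6.66 h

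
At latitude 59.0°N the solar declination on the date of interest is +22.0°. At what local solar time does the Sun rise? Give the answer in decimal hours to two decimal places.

3.18 h

cos H_s = −tan(59.0°) · tan(22.0°) = -0.6724, so H_s = arccos(-0.6724) = 132.25°.
Sunrise is at 12 − H_s/15 = 12 − 8.817 = 3.183 h local solar time.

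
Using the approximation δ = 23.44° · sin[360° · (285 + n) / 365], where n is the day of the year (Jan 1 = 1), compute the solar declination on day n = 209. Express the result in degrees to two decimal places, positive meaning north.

360 × (285 + 209) / 365 = 487.233°; sin(487.233°) = 0.7962.
δ = 23.44 × 0.7962 = 18.663° ≈ +18.66°.

+18.66°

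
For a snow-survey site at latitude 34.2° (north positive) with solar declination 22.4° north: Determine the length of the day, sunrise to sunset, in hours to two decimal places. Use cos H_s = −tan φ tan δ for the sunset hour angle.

14.17 hours

−tan φ tan δ = −(0.6796)(0.4122) = -0.2801; H_s = arccos(-0.2801) = 106.27°.
Day length = 2 H_s / 15° h⁻¹ = 212.54° / 15 = 14.169 h.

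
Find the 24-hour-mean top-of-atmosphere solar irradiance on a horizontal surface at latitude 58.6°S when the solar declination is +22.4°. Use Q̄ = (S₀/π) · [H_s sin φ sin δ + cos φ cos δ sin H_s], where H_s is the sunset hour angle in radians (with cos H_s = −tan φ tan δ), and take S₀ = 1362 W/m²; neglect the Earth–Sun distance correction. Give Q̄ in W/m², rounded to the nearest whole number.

37 W/m²

The sunset hour angle satisfies cos H_s = −tan φ tan δ = 0.6752, giving H_s = 47.53°. In radians, H_s = 0.8296.
H_s sin φ sin δ = 0.8296 × -0.8536 × 0.3811 = -0.2699.
cos φ cos δ sin H_s = 0.5210 × 0.9245 × 0.7377 = 0.3553.
Q̄ = (1362/π) × (-0.2699 + 0.3553) = 433.54 × 0.0854 = 37.02 W/m².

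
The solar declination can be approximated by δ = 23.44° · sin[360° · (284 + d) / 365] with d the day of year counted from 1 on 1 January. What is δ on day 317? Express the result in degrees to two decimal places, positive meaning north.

-18.66°

360 × (284 + 317) / 365 = 592.767°; sin(592.767°) = -0.7962.
δ = 23.44 × -0.7962 = -18.663° ≈ -18.66°.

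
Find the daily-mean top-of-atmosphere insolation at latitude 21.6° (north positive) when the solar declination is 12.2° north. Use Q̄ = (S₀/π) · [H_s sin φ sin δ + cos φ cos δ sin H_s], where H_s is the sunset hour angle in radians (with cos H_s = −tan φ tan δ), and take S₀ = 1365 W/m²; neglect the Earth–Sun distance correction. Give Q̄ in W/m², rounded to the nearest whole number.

449 W/m²

cos H_s = −tan(21.6°) · tan(12.2°) = -0.0856, so H_s = arccos(-0.0856) = 94.91°. In radians, H_s = 1.6565.
H_s sin φ sin δ = 1.6565 × 0.3681 × 0.2113 = 0.1288.
cos φ cos δ sin H_s = 0.9298 × 0.9774 × 0.9963 = 0.9054.
Q̄ = (1365/π) × (0.1288 + 0.9054) = 434.49 × 1.0342 = 449.35 W/m².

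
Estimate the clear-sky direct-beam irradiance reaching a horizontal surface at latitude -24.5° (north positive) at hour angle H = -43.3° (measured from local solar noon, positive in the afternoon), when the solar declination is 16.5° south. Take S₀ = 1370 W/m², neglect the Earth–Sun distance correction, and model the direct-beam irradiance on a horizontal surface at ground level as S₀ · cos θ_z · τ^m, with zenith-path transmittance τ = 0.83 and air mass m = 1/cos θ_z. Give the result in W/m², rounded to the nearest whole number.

With φ = -24.5°, δ = -16.5°, H = -43.30°: sin φ sin δ = 0.1178, cos φ cos δ cos H = 0.6350, so cos θ_z = 0.7528.
Air mass m = 1/cos θ_z = 1/0.7528 = 1.328; τ^m = 0.83^1.328 = 0.7808.
Surface direct beam = 1370 × 0.7528 × 0.7808 = 805.27 W/m².

805 W/m²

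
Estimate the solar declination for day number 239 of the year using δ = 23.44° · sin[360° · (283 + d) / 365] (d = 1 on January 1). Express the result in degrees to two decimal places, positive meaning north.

360 × (283 + 239) / 365 = 514.849°; sin(514.849°) = 0.4250.
δ = 23.44 × 0.4250 = 9.962° ≈ +9.96°.

+9.96°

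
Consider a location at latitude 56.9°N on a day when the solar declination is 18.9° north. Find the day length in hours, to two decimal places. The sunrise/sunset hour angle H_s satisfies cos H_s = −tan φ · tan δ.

The sunset hour angle satisfies cos H_s = −tan φ tan δ = -0.5252, giving H_s = 121.68°.
Day length = 2 H_s / 15° h⁻¹ = 243.36° / 15 = 16.224 h.

16.22 hours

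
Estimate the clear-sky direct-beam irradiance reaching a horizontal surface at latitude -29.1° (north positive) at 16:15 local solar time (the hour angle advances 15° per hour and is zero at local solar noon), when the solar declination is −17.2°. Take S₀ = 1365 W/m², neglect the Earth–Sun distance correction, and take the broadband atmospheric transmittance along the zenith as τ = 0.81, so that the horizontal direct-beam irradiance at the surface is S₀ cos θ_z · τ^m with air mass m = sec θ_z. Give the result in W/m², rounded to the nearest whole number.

Hour angle H = 15° × (16.25 − 12) = 63.75°.
cos θ_z = sin φ sin δ + cos φ cos δ cos H = (-0.4863)(-0.2957) + (0.8738)(0.9553)(0.4423) = 0.5130.
Air mass m = 1/cos θ_z = 1/0.5130 = 1.949; τ^m = 0.81^1.949 = 0.6632.
Surface direct beam = 1365 × 0.5130 × 0.6632 = 464.40 W/m².

464 W/m²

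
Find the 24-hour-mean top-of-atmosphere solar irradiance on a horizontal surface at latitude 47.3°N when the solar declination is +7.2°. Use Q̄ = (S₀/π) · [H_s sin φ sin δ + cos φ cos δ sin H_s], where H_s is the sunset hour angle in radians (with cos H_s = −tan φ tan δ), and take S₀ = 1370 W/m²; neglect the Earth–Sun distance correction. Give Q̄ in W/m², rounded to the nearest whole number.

359 W/m²

The sunset hour angle satisfies cos H_s = −tan φ tan δ = -0.1369, giving H_s = 97.87°. In radians, H_s = 1.7082.
H_s sin φ sin δ = 1.7082 × 0.7349 × 0.1253 = 0.1573.
cos φ cos δ sin H_s = 0.6782 × 0.9921 × 0.9906 = 0.6665.
Q̄ = (1370/π) × (0.1573 + 0.6665) = 436.08 × 0.8238 = 359.24 W/m².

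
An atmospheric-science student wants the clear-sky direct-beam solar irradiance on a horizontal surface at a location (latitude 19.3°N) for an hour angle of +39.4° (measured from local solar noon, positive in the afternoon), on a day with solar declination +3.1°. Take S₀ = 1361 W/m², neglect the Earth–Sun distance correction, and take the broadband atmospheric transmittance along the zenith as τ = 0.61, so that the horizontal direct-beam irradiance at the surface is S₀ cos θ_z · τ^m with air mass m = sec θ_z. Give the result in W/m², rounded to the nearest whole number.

With φ = 19.3°, δ = 3.1°, H = 39.40°: sin φ sin δ = 0.0179, cos φ cos δ cos H = 0.7282, so cos θ_z = 0.7461.
Air mass m = 1/cos θ_z = 1/0.7461 = 1.340; τ^m = 0.61^1.340 = 0.5156.
Surface direct beam = 1361 × 0.7461 × 0.5156 = 523.56 W/m².

524 W/m²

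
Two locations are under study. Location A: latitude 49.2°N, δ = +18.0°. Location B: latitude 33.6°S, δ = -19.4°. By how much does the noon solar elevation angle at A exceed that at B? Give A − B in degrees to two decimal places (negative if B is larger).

-17.00°

A: 90° − |49.2 − (18.0)| = 58.80°.
B: 90° − |-33.6 − (-19.4)| = 75.80°.
A − B = 58.80 − 75.80 = -17.00°.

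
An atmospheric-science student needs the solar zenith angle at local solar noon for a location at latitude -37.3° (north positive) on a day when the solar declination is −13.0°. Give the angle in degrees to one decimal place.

24.3°

At local solar noon the hour angle is zero, so the zenith angle is |φ − δ| = |-37.3° − (-13.0°)| = 24.3°.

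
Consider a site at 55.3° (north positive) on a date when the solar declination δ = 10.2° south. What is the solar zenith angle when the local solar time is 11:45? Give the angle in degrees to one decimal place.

Hour angle H = 15° × (11.75 − 12) = -3.75°.
cos θ_z = sin(55.3°) sin(-10.2°) + cos(55.3°) cos(-10.2°) cos(-3.75°) = -0.1456 + 0.5591 = 0.4135.
θ_z = arccos(0.4135) = 65.58°.

65.6°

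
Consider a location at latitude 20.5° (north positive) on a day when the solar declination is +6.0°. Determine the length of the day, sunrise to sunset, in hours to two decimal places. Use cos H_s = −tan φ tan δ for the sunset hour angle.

12.30 hours

cos H_s = −tan(20.5°) · tan(6.0°) = -0.0393, so H_s = arccos(-0.0393) = 92.25°.
Day length = 2 H_s / 15° h⁻¹ = 184.50° / 15 = 12.300 h.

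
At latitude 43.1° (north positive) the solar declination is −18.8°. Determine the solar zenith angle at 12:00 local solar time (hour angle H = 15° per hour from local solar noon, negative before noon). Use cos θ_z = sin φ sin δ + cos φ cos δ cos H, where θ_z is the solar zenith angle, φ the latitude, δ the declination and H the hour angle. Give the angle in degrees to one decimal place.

61.9°

Hour angle H = 15° × (12 − 12) = 0.00°.
With φ = 43.1°, δ = -18.8°, H = 0.00°: sin φ sin δ = -0.2202, cos φ cos δ cos H = 0.6912, so cos θ_z = 0.4710.
θ_z = arccos(0.4710) = 61.90°.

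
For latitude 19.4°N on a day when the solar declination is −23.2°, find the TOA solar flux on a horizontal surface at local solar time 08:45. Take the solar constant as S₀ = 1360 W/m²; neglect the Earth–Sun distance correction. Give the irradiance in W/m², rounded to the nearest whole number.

Hour angle H = 15° × (8.75 − 12) = -48.75°.
With φ = 19.4°, δ = -23.2°, H = -48.75°: sin φ sin δ = -0.1309, cos φ cos δ cos H = 0.5716, so cos θ_z = 0.4407.
Top-of-atmosphere irradiance = S₀ cos θ_z = 1360 × 0.4407 = 599.35 W/m².

599 W/m²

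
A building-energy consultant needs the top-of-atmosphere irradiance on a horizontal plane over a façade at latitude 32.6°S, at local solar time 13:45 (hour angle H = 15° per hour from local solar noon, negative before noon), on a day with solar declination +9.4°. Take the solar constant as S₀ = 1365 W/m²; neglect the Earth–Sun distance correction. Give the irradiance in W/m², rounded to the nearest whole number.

897 W/m²

Hour angle H = 15° × (13.75 − 12) = 26.25°.
With φ = -32.6°, δ = 9.4°, H = 26.25°: sin φ sin δ = -0.0880, cos φ cos δ cos H = 0.7454, so cos θ_z = 0.6574.
Top-of-atmosphere irradiance = S₀ cos θ_z = 1365 × 0.6574 = 897.35 W/m².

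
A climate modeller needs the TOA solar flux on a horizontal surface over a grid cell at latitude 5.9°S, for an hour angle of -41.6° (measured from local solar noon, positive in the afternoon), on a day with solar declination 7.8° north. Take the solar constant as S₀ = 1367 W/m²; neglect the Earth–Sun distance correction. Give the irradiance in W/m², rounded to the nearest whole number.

cos θ_z = sin φ sin δ + cos φ cos δ cos H = (-0.1028)(0.1357) + (0.9947)(0.9907)(0.7478) = 0.7230.
Top-of-atmosphere irradiance = S₀ cos θ_z = 1367 × 0.7230 = 988.34 W/m².

988 W/m²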